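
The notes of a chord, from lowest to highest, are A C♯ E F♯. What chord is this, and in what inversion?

Reducing to letter names: A, C#, E, F#. These stack in thirds as F#–A–C#–E — an F# minor seventh chord.
With the third (A) in the bass, the chord is in first inversion (figured bass 6/5).

F# minor seventh, first inversion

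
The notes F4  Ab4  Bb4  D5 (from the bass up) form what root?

Bb

The distinct letter names are F, Ab, Bb, D. Arranged as a stack of thirds they read Bb–D–F–Ab, so Bb is the root (a Bb dominant seventh chord).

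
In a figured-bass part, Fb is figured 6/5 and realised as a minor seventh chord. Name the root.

Db

The figures 6/5 mean the third of the chord is in the bass. If Fb is the third of a minor seventh chord, the root is Db (chord tones Db–Fb–Ab–Cb).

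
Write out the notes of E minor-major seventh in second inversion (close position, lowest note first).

B, D#, E, G

E minor-major seventh is E–G–B–D#. Second inversion puts the fifth (B) in the bass, with the remaining tones above: B, D#, E, G.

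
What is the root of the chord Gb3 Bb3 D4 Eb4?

Eb

The distinct letter names are Gb, Bb, D, Eb. Arranged as a stack of thirds they read Eb–Gb–Bb–D, so Eb is the root (an Eb minor-major seventh chord).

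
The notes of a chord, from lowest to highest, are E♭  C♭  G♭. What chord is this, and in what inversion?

Reducing to letter names: Eb, Cb, Gb. These stack in thirds as Cb–Eb–Gb — a Cb major triad.
With the third (Eb) in the bass, the chord is in first inversion (figured bass 6).

Cb major, first inversion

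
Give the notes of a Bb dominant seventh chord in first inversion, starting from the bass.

D, F, Ab, Bb

The chord tones are Bb–D–F–Ab. With the third (D) lowest for first inversion: D, F, Ab, Bb.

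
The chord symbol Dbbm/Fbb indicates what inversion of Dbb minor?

first inversion

Dbbm/Fbb means Dbb minor with Fbb in the bass. Fbb is the third of Dbb minor (Dbb–Fbb–Abb), so this is first inversion.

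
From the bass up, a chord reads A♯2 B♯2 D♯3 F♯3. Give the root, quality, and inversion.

B# half-diminished seventh, third inversion

The distinct note names are A#, B#, D#, F#. Stacked in thirds they read B#–D#–F#–A#, which is a half-diminished seventh chord on B#.
The lowest note is A#, the seventh of the chord, so this is third inversion (figured bass 4/2).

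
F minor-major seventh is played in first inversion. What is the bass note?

F minor-major seventh is F–Ab–C–E. First inversion places the third in the bass: Ab.

Ab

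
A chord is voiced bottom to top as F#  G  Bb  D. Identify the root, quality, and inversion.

G minor-major seventh, third inversion

The distinct note names are F#, G, Bb, D. Stacked in thirds they read G–Bb–D–F#, which is a minor-major seventh chord on G.
With the seventh (F#) in the bass, the chord is in third inversion (figured bass 4/2).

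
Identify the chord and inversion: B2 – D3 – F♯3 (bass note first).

B minor, root position

Reducing to letter names: B, D, F#. These stack in thirds as B–D–F# — a B minor triad.
The lowest note is B, the root of the chord, so this is root position (figured bass 5/3).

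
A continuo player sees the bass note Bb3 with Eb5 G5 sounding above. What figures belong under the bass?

6/4

The notes Bb, Eb, G stack in thirds as Eb–G–Bb — an Eb major triad. The bass Bb is the fifth, so this is second inversion: figured 6/4.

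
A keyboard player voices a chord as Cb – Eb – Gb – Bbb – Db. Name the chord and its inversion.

The distinct note names are Cb, Eb, Gb, Bbb, Db. Stacked in thirds they read Cb–Eb–Gb–Bbb–Db, which is a dominant ninth chord on Cb.
With the root (Cb) in the bass, the chord is in root position.

Cb dominant ninth, root position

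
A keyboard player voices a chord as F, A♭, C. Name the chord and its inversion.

The distinct note names are F, Ab, C. Stacked in thirds they read F–Ab–C, which is a minor triad on F.
With the root (F) in the bass, the chord is in root position (figured bass 5/3).

F minor, root position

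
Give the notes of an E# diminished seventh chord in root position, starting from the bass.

E#, G#, B, D

The chord tones are E#–G#–B–D. With the root (E#) lowest for root position: E#, G#, B, D.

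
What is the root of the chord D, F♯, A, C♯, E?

The distinct letter names are D, F#, A, C#, E. Arranged as a stack of thirds they read D–F#–A–C#–E, so D is the root (a D major ninth chord).

D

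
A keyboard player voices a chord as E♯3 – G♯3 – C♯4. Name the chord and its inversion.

The pitch classes E#, G#, C# arrange in thirds as C#–E#–G#: a C# major triad.
With the third (E#) in the bass, the chord is in first inversion (figured bass 6).

C# major, first inversion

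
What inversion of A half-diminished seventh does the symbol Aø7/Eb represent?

Aø7/Eb means A half-diminished seventh with Eb in the bass. Eb is the fifth of A half-diminished seventh (A–C–Eb–G), so this is second inversion.

second inversion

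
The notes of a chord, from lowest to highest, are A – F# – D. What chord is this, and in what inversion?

D major, second inversion

The pitch classes A, F#, D arrange in thirds as D–F#–A: a D major triad.
A is the fifth of D major; fifth in the bass means second inversion (figured bass 6/4).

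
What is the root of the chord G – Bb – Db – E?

The distinct letter names are G, Bb, Db, E. Arranged as a stack of thirds they read E–G–Bb–Db, so E is the root (an E diminished seventh chord).

E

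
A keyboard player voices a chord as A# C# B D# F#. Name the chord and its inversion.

The pitch classes A#, C#, B, D#, F# arrange in thirds as B–D#–F#–A#–C#: a B major ninth chord.
A# is the seventh of B major ninth; seventh in the bass means third inversion.

B major ninth, third inversion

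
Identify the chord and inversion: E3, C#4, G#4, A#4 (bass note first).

A# half-diminished seventh, second inversion

The pitch classes E, C#, G#, A# arrange in thirds as A#–C#–E–G#: an A# half-diminished seventh chord.
The lowest note is E, the fifth of the chord, so this is second inversion (figured bass 4/3).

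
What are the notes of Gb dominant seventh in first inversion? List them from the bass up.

Bb, Db, Fb, Gb

Spelling Gb dominant seventh: Gb–Bb–Db–Fb. In first inversion the third is bass, giving Bb, Db, Fb, Gb from the bottom.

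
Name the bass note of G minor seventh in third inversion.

F

G minor seventh is G–Bb–D–F. Third inversion places the seventh in the bass: F.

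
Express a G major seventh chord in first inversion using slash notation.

First inversion of G major seventh has the third (B) in the bass. As a slash chord: Gmaj7/B.

Gmaj7/B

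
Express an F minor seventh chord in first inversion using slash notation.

First inversion of F minor seventh has the third (Ab) in the bass. As a slash chord: Fm7/Ab.

Fm7/Ab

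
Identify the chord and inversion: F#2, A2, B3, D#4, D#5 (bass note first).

B dominant seventh, second inversion

The pitch classes F#, A, B, D# arrange in thirds as B–D#–F#–A: a B dominant seventh chord.
With the fifth (F#) in the bass, the chord is in second inversion (figured bass 4/3).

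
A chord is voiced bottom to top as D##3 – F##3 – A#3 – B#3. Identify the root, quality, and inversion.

B# dominant seventh, first inversion

The distinct note names are D##, F##, A#, B#. Stacked in thirds they read B#–D##–F##–A#, which is a dominant seventh chord on B#.
The lowest note is D##, the third of the chord, so this is first inversion (figured bass 6/5).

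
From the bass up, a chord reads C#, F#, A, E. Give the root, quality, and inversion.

F# minor seventh, second inversion

The distinct note names are C#, F#, A, E. Stacked in thirds they read F#–A–C#–E, which is a minor seventh chord on F#.
C# is the fifth of F# minor seventh; fifth in the bass means second inversion (figured bass 4/3).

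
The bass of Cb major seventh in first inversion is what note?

Eb

The third of Cb major seventh (Cb–Eb–Gb–Bb) is Eb; that is the bass in first inversion.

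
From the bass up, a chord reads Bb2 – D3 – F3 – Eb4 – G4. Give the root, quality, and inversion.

Eb major ninth, second inversion

The pitch classes Bb, D, F, Eb, G arrange in thirds as Eb–G–Bb–D–F: an Eb major ninth chord.
With the fifth (Bb) in the bass, the chord is in second inversion.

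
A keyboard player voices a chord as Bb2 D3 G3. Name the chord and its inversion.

G minor, first inversion

The distinct note names are Bb, D, G. Stacked in thirds they read G–Bb–D, which is a minor triad on G.
Bb is the third of G minor; third in the bass means first inversion (figured bass 6).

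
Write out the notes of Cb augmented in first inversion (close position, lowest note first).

Eb, G, Cb

Spelling Cb augmented: Cb–Eb–G. In first inversion the third is bass, giving Eb, G, Cb from the bottom.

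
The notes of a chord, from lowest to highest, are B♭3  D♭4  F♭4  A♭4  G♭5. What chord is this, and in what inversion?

Gb dominant ninth, first inversion

The distinct note names are Bb, Db, Fb, Ab, Gb. Stacked in thirds they read Gb–Bb–Db–Fb–Ab, which is a dominant ninth chord on Gb.
The lowest note is Bb, the third of the chord, so this is first inversion.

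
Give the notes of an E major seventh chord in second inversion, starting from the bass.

B, D#, E, G#

E major seventh is E–G#–B–D#. Second inversion puts the fifth (B) in the bass, with the remaining tones above: B, D#, E, G#.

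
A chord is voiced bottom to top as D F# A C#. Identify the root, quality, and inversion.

The distinct note names are D, F#, A, C#. Stacked in thirds they read D–F#–A–C#, which is a major seventh chord on D.
The lowest note is D, the root of the chord, so this is root position (figured bass 7).

D major seventh, root position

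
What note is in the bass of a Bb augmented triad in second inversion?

F#

Bb augmented is Bb–D–F#. Second inversion places the fifth in the bass: F#.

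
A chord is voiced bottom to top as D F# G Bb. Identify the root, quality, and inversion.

Reducing to letter names: D, F#, G, Bb. These stack in thirds as G–Bb–D–F# — a G minor-major seventh chord.
The lowest note is D, the fifth of the chord, so this is second inversion (figured bass 4/3).

G minor-major seventh, second inversion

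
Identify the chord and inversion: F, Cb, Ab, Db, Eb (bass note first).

Db dominant ninth, first inversion

The distinct note names are F, Cb, Ab, Db, Eb. Stacked in thirds they read Db–F–Ab–Cb–Eb, which is a dominant ninth chord on Db.
With the third (F) in the bass, the chord is in first inversion.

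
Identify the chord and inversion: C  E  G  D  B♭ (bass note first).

Reducing to letter names: C, E, G, D, Bb. These stack in thirds as C–E–G–Bb–D — a C dominant ninth chord.
With the root (C) in the bass, the chord is in root position.

C dominant ninth, root position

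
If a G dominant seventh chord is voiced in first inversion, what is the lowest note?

The third of G dominant seventh (G–B–D–F) is B; that is the bass in first inversion.

B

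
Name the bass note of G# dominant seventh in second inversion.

In second inversion the fifth is lowest. For G# dominant seventh (G#–B#–D#–F#) that is D#.

D#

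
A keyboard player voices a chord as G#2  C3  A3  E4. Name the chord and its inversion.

The distinct note names are G#, C, A, E. Stacked in thirds they read A–C–E–G#, which is a minor-major seventh chord on A.
The lowest note is G#, the seventh of the chord, so this is third inversion (figured bass 4/2).

A minor-major seventh, third inversion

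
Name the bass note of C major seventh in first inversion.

E

In first inversion the third is lowest. For C major seventh (C–E–G–B) that is E.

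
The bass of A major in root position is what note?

In root position the root is lowest. For A major (A–C#–E) that is A.

A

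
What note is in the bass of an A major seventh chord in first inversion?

C#

In first inversion the third is lowest. For A major seventh (A–C#–E–G#) that is C#.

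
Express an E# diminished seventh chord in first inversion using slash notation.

First inversion of E# diminished seventh has the third (G#) in the bass. As a slash chord: E#dim7/G#.

E#dim7/G#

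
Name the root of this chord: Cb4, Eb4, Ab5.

Ab

Reordering Cb, Eb, Ab into stacked thirds gives Ab–Cb–Eb; the bottom of that stack, Ab, is the root.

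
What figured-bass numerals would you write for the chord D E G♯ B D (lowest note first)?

The notes D, E, G#, B stack in thirds as E–G#–B–D — an E dominant seventh chord. The bass D is the seventh, so this is third inversion: figured 4/2.

4/2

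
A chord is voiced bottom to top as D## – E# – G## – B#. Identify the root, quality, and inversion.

Reducing to letter names: D##, E#, G##, B#. These stack in thirds as E#–G##–B#–D## — an E# major seventh chord.
D## is the seventh of E# major seventh; seventh in the bass means third inversion (figured bass 4/2).

E# major seventh, third inversion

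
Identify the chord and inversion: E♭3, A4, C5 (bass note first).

The pitch classes Eb, A, C arrange in thirds as A–C–Eb: an A diminished triad.
Eb is the fifth of A diminished; fifth in the bass means second inversion (figured bass 6/4).

A diminished, second inversion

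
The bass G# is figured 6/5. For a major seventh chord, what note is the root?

E

The figures 6/5 mean the third of the chord is in the bass. If G# is the third of a major seventh chord, the root is E (chord tones E–G#–B–D#).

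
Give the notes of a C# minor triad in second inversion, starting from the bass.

C# minor is C#–E–G#. Second inversion puts the fifth (G#) in the bass, with the remaining tones above: G#, C#, E.

G#, C#, E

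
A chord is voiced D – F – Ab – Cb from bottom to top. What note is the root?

D

The distinct letter names are D, F, Ab, Cb. Arranged as a stack of thirds they read D–F–Ab–Cb, so D is the root (a D diminished seventh chord).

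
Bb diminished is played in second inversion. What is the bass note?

The fifth of Bb diminished (Bb–Db–Fb) is Fb; that is the bass in second inversion.

Fb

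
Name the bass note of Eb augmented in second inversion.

B

In second inversion the fifth is lowest. For Eb augmented (Eb–G–B) that is B.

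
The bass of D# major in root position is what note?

The root of D# major (D#–F##–A#) is D#; that is the bass in root position.

D#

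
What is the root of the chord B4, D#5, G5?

B, D#, G are the tones of a G augmented triad (G–B–D#), making G the root.

G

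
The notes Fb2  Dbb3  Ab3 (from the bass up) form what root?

The distinct letter names are Fb, Dbb, Ab. Arranged as a stack of thirds they read Dbb–Fb–Ab, so Dbb is the root (a Dbb augmented triad).

Dbb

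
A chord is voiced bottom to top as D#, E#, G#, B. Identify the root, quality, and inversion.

Reducing to letter names: D#, E#, G#, B. These stack in thirds as E#–G#–B–D# — an E# half-diminished seventh chord.
D# is the seventh of E# half-diminished seventh; seventh in the bass means third inversion (figured bass 4/2).

E# half-diminished seventh, third inversion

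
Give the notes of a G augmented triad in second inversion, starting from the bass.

The chord tones are G–B–D#. With the fifth (D#) lowest for second inversion: D#, G, B.

D#, G, B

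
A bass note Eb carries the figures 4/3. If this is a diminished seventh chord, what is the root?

A

The figures 4/3 mean the fifth of the chord is in the bass. If Eb is the fifth of a diminished seventh chord, the root is A (chord tones A–C–Eb–Gb).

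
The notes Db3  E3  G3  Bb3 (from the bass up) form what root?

The distinct letter names are Db, E, G, Bb. Arranged as a stack of thirds they read E–G–Bb–Db, so E is the root (an E diminished seventh chord).

E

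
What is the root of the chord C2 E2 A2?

C, E, A are the tones of an A minor triad (A–C–E), making A the root.

A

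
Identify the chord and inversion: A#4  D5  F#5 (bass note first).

D augmented, second inversion

Reducing to letter names: A#, D, F#. These stack in thirds as D–F#–A# — a D augmented triad.
The lowest note is A#, the fifth of the chord, so this is second inversion (figured bass 6/4).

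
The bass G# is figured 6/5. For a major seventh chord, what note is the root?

The figures 6/5 mean the third of the chord is in the bass. If G# is the third of a major seventh chord, the root is E (chord tones E–G#–B–D#).

E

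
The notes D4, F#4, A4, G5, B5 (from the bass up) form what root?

Reordering D, F#, A, G, B into stacked thirds gives G–B–D–F#–A; the bottom of that stack, G, is the root.

G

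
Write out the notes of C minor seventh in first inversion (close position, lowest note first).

Eb, G, Bb, C

C minor seventh is C–Eb–G–Bb. First inversion puts the third (Eb) in the bass, with the remaining tones above: Eb, G, Bb, C.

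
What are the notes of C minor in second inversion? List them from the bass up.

G, C, Eb

The chord tones are C–Eb–G. With the fifth (G) lowest for second inversion: G, C, Eb.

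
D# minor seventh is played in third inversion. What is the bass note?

The seventh of D# minor seventh (D#–F#–A#–C#) is C#; that is the bass in third inversion.

C#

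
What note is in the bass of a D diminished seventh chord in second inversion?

Ab

The fifth of D diminished seventh (D–F–Ab–Cb) is Ab; that is the bass in second inversion.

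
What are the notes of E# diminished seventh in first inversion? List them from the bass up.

G#, B, D, E#

E# diminished seventh is E#–G#–B–D. First inversion puts the third (G#) in the bass, with the remaining tones above: G#, B, D, E#.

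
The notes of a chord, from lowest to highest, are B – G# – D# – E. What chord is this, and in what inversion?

Reducing to letter names: B, G#, D#, E. These stack in thirds as E–G#–B–D# — an E major seventh chord.
With the fifth (B) in the bass, the chord is in second inversion (figured bass 4/3).

E major seventh, second inversion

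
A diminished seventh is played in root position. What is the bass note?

A diminished seventh is A–C–Eb–Gb. Root position places the root in the bass: A.

A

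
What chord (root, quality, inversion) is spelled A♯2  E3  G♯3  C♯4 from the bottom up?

Reducing to letter names: A#, E, G#, C#. These stack in thirds as A#–C#–E–G# — an A# half-diminished seventh chord.
The lowest note is A#, the root of the chord, so this is root position (figured bass 7).

A# half-diminished seventh, root position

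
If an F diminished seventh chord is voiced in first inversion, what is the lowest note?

Ab

The third of F diminished seventh (F–Ab–Cb–Ebb) is Ab; that is the bass in first inversion.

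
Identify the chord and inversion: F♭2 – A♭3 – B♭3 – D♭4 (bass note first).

Bb half-diminished seventh, second inversion

The distinct note names are Fb, Ab, Bb, Db. Stacked in thirds they read Bb–Db–Fb–Ab, which is a half-diminished seventh chord on Bb.
Fb is the fifth of Bb half-diminished seventh; fifth in the bass means second inversion (figured bass 4/3).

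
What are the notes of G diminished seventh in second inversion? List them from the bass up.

G diminished seventh is G–Bb–Db–Fb. Second inversion puts the fifth (Db) in the bass, with the remaining tones above: Db, Fb, G, Bb.

Db, Fb, G, Bb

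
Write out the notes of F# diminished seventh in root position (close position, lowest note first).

F#, A, C, Eb

The chord tones are F#–A–C–Eb. With the root (F#) lowest for root position: F#, A, C, Eb.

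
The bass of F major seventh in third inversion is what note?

The seventh of F major seventh (F–A–C–E) is E; that is the bass in third inversion.

E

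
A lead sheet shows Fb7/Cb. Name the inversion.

Fb7/Cb means Fb dominant seventh with Cb in the bass. Cb is the fifth of Fb dominant seventh (Fb–Ab–Cb–Ebb), so this is second inversion.

second inversion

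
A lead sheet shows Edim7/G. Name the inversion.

Edim7/G means E diminished seventh with G in the bass. G is the third of E diminished seventh (E–G–Bb–Db), so this is first inversion.

first inversion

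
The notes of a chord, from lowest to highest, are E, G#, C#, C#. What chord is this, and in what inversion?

C# minor, first inversion

The pitch classes E, G#, C# arrange in thirds as C#–E–G#: a C# minor triad.
With the third (E) in the bass, the chord is in first inversion (figured bass 6).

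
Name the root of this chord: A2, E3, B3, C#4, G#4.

A

The distinct letter names are A, E, B, C#, G#. Arranged as a stack of thirds they read A–C#–E–G#–B, so A is the root (an A major ninth chord).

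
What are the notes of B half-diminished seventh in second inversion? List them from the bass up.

F, A, B, D

Spelling B half-diminished seventh: B–D–F–A. In second inversion the fifth is bass, giving F, A, B, D from the bottom.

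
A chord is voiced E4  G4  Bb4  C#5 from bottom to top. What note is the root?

Reordering E, G, Bb, C# into stacked thirds gives C#–E–G–Bb; the bottom of that stack, C#, is the root.

C#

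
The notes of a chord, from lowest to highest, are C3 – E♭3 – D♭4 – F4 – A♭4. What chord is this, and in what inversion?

Db major ninth, third inversion

The pitch classes C, Eb, Db, F, Ab arrange in thirds as Db–F–Ab–C–Eb: a Db major ninth chord.
With the seventh (C) in the bass, the chord is in third inversion.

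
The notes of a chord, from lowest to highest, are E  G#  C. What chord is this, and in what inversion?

The pitch classes E, G#, C arrange in thirds as C–E–G#: a C augmented triad.
E is the third of C augmented; third in the bass means first inversion (figured bass 6).

C augmented, first inversion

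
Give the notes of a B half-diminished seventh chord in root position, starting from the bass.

B half-diminished seventh is B–D–F–A. Root position puts the root (B) in the bass, with the remaining tones above: B, D, F, A.

B, D, F, A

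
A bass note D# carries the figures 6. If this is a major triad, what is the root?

B

The figures 6 mean the third of the chord is in the bass. If D# is the third of a major triad, the root is B (chord tones B–D#–F#).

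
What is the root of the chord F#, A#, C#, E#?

F#

Reordering F#, A#, C#, E# into stacked thirds gives F#–A#–C#–E#; the bottom of that stack, F#, is the root.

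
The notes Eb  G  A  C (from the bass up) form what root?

A

Reordering Eb, G, A, C into stacked thirds gives A–C–Eb–G; the bottom of that stack, A, is the root.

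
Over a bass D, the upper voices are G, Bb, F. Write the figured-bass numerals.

The notes D, G, Bb, F stack in thirds as G–Bb–D–F — a G minor seventh chord. The bass D is the fifth, so this is second inversion: figured 4/3.

4/3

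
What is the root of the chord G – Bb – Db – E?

The distinct letter names are G, Bb, Db, E. Arranged as a stack of thirds they read E–G–Bb–Db, so E is the root (an E diminished seventh chord).

E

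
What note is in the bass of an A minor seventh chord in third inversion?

G

A minor seventh is A–C–E–G. Third inversion places the seventh in the bass: G.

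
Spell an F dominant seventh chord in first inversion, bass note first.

A, C, Eb, F

The chord tones are F–A–C–Eb. With the third (A) lowest for first inversion: A, C, Eb, F.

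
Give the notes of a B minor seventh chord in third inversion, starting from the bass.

A, B, D, F#

The chord tones are B–D–F#–A. With the seventh (A) lowest for third inversion: A, B, D, F#.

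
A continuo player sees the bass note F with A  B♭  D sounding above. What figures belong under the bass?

The notes F, A, Bb, D stack in thirds as Bb–D–F–A — a Bb major seventh chord. The bass F is the fifth, so this is second inversion: figured 4/3.

4/3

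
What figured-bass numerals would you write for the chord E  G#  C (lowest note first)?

6

The notes E, G#, C stack in thirds as C–E–G# — a C augmented triad. The bass E is the third, so this is first inversion: figured 6.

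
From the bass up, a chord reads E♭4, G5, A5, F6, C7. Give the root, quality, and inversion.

The distinct note names are Eb, G, A, F, C. Stacked in thirds they read F–A–C–Eb–G, which is a dominant ninth chord on F.
The lowest note is Eb, the seventh of the chord, so this is third inversion.

F dominant ninth, third inversion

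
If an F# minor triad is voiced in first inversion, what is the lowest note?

In first inversion the third is lowest. For F# minor (F#–A–C#) that is A.

A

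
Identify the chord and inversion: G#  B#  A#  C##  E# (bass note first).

The distinct note names are G#, B#, A#, C##, E#. Stacked in thirds they read A#–C##–E#–G#–B#, which is a dominant ninth chord on A#.
G# is the seventh of A# dominant ninth; seventh in the bass means third inversion.

A# dominant ninth, third inversion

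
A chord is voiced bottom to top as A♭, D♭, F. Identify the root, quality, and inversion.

Db major, second inversion

Reducing to letter names: Ab, Db, F. These stack in thirds as Db–F–Ab — a Db major triad.
The lowest note is Ab, the fifth of the chord, so this is second inversion (figured bass 6/4).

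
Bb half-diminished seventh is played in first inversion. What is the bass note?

In first inversion the third is lowest. For Bb half-diminished seventh (Bb–Db–Fb–Ab) that is Db.

Db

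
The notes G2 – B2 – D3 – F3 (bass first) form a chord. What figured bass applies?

7

The notes G, B, D, F stack in thirds as G–B–D–F — a G dominant seventh chord. The bass G is the root, so this is root position: figured 7.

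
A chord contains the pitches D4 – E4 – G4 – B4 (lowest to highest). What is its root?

The distinct letter names are D, E, G, B. Arranged as a stack of thirds they read E–G–B–D, so E is the root (an E minor seventh chord).

E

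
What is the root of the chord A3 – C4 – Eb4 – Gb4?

A

The distinct letter names are A, C, Eb, Gb. Arranged as a stack of thirds they read A–C–Eb–Gb, so A is the root (an A diminished seventh chord).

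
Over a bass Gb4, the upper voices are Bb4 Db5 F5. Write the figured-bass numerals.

7

The notes Gb, Bb, Db, F stack in thirds as Gb–Bb–Db–F — a Gb major seventh chord. The bass Gb is the root, so this is root position: figured 7.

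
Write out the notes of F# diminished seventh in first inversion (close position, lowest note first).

Spelling F# diminished seventh: F#–A–C–Eb. In first inversion the third is bass, giving A, C, Eb, F# from the bottom.

A, C, Eb, F#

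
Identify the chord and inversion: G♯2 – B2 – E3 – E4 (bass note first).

E major, first inversion

The pitch classes G#, B, E arrange in thirds as E–G#–B: an E major triad.
The lowest note is G#, the third of the chord, so this is first inversion (figured bass 6).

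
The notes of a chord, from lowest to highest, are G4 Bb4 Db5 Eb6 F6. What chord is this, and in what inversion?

The pitch classes G, Bb, Db, Eb, F arrange in thirds as Eb–G–Bb–Db–F: an Eb dominant ninth chord.
The lowest note is G, the third of the chord, so this is first inversion.

Eb dominant ninth, first inversion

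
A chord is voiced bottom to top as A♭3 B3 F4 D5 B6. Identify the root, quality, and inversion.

Reducing to letter names: Ab, B, F, D. These stack in thirds as B–D–F–Ab — a B diminished seventh chord.
Ab is the seventh of B diminished seventh; seventh in the bass means third inversion (figured bass 4/2).

B diminished seventh, third inversion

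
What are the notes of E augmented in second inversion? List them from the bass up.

E augmented is E–G#–B#. Second inversion puts the fifth (B#) in the bass, with the remaining tones above: B#, E, G#.

B#, E, G#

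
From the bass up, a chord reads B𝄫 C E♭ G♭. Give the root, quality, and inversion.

The pitch classes Bbb, C, Eb, Gb arrange in thirds as C–Eb–Gb–Bbb: a C diminished seventh chord.
With the seventh (Bbb) in the bass, the chord is in third inversion (figured bass 4/2).

C diminished seventh, third inversion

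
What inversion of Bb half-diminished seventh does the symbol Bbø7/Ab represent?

third inversion

Bbø7/Ab means Bb half-diminished seventh with Ab in the bass. Ab is the seventh of Bb half-diminished seventh (Bb–Db–Fb–Ab), so this is third inversion.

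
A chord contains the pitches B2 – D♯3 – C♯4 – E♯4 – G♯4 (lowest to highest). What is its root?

C#

B, D#, C#, E#, G# are the tones of a C# dominant ninth chord (C#–E#–G#–B–D#), making C# the root.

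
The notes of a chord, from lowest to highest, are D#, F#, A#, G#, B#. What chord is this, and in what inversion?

The distinct note names are D#, F#, A#, G#, B#. Stacked in thirds they read G#–B#–D#–F#–A#, which is a dominant ninth chord on G#.
D# is the fifth of G# dominant ninth; fifth in the bass means second inversion.

G# dominant ninth, second inversion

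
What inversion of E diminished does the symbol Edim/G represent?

first inversion

Edim/G means E diminished with G in the bass. G is the third of E diminished (E–G–Bb), so this is first inversion.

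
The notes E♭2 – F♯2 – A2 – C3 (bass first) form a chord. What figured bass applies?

4/2

The notes Eb, F#, A, C stack in thirds as F#–A–C–Eb — an F# diminished seventh chord. The bass Eb is the seventh, so this is third inversion: figured 4/2.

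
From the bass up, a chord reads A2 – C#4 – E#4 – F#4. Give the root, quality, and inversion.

The pitch classes A, C#, E#, F# arrange in thirds as F#–A–C#–E#: an F# minor-major seventh chord.
A is the third of F# minor-major seventh; third in the bass means first inversion (figured bass 6/5).

F# minor-major seventh, first inversion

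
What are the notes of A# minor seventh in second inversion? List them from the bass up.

Spelling A# minor seventh: A#–C#–E#–G#. In second inversion the fifth is bass, giving E#, G#, A#, C# from the bottom.

E#, G#, A#, C#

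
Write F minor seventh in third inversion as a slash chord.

Fm7/Eb

Third inversion of F minor seventh has the seventh (Eb) in the bass. As a slash chord: Fm7/Eb.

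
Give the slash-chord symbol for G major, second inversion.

Gmaj/D

Second inversion of G major has the fifth (D) in the bass. As a slash chord: Gmaj/D.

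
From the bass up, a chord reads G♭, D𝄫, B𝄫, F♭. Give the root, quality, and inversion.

Gb half-diminished seventh, root position

Reducing to letter names: Gb, Dbb, Bbb, Fb. These stack in thirds as Gb–Bbb–Dbb–Fb — a Gb half-diminished seventh chord.
With the root (Gb) in the bass, the chord is in root position (figured bass 7).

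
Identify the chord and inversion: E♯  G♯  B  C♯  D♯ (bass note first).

C# dominant ninth, first inversion

The distinct note names are E#, G#, B, C#, D#. Stacked in thirds they read C#–E#–G#–B–D#, which is a dominant ninth chord on C#.
The lowest note is E#, the third of the chord, so this is first inversion.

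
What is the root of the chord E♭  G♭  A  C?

A

Reordering Eb, Gb, A, C into stacked thirds gives A–C–Eb–Gb; the bottom of that stack, A, is the root.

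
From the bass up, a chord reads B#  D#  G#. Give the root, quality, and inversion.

G# major, first inversion

The pitch classes B#, D#, G# arrange in thirds as G#–B#–D#: a G# major triad.
B# is the third of G# major; third in the bass means first inversion (figured bass 6).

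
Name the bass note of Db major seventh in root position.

In root position the root is lowest. For Db major seventh (Db–F–Ab–C) that is Db.

Db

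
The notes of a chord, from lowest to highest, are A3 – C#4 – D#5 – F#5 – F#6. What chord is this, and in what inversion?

D# half-diminished seventh, second inversion

The distinct note names are A, C#, D#, F#. Stacked in thirds they read D#–F#–A–C#, which is a half-diminished seventh chord on D#.
With the fifth (A) in the bass, the chord is in second inversion (figured bass 4/3).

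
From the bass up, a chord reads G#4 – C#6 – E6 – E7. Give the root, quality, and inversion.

The distinct note names are G#, C#, E. Stacked in thirds they read C#–E–G#, which is a minor triad on C#.
The lowest note is G#, the fifth of the chord, so this is second inversion (figured bass 6/4).

C# minor, second inversion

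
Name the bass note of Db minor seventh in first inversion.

Fb

In first inversion the third is lowest. For Db minor seventh (Db–Fb–Ab–Cb) that is Fb.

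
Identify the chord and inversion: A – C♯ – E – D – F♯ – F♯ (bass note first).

The distinct note names are A, C#, E, D, F#. Stacked in thirds they read D–F#–A–C#–E, which is a major ninth chord on D.
With the fifth (A) in the bass, the chord is in second inversion.

D major ninth, second inversion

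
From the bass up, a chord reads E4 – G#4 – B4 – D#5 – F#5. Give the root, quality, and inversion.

E major ninth, root position

Reducing to letter names: E, G#, B, D#, F#. These stack in thirds as E–G#–B–D#–F# — an E major ninth chord.
E is the root of E major ninth; root in the bass means root position.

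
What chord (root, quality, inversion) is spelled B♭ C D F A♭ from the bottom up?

Bb dominant ninth, root position

The distinct note names are Bb, C, D, F, Ab. Stacked in thirds they read Bb–D–F–Ab–C, which is a dominant ninth chord on Bb.
Bb is the root of Bb dominant ninth; root in the bass means root position.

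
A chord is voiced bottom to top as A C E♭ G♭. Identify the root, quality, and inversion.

The distinct note names are A, C, Eb, Gb. Stacked in thirds they read A–C–Eb–Gb, which is a diminished seventh chord on A.
With the root (A) in the bass, the chord is in root position (figured bass 7).

A diminished seventh, root position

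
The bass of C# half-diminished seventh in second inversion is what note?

G

C# half-diminished seventh is C#–E–G–B. Second inversion places the fifth in the bass: G.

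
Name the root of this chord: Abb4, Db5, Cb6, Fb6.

Db

Abb, Db, Cb, Fb are the tones of a Db half-diminished seventh chord (Db–Fb–Abb–Cb), making Db the root.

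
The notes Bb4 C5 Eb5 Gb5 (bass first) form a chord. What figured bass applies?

The notes Bb, C, Eb, Gb stack in thirds as C–Eb–Gb–Bb — a C half-diminished seventh chord. The bass Bb is the seventh, so this is third inversion: figured 4/2.

4/2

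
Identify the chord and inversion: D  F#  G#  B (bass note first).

G# half-diminished seventh, second inversion

The distinct note names are D, F#, G#, B. Stacked in thirds they read G#–B–D–F#, which is a half-diminished seventh chord on G#.
With the fifth (D) in the bass, the chord is in second inversion (figured bass 4/3).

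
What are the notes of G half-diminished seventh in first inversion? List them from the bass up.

Spelling G half-diminished seventh: G–Bb–Db–F. In first inversion the third is bass, giving Bb, Db, F, G from the bottom.

Bb, Db, F, G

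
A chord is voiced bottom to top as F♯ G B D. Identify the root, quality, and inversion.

G major seventh, third inversion

Reducing to letter names: F#, G, B, D. These stack in thirds as G–B–D–F# — a G major seventh chord.
The lowest note is F#, the seventh of the chord, so this is third inversion (figured bass 4/2).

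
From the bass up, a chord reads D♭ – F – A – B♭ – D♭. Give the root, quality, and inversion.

Bb minor-major seventh, first inversion

The distinct note names are Db, F, A, Bb. Stacked in thirds they read Bb–Db–F–A, which is a minor-major seventh chord on Bb.
The lowest note is Db, the third of the chord, so this is first inversion (figured bass 6/5).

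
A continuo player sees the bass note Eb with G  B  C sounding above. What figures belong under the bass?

6/5

The notes Eb, G, B, C stack in thirds as C–Eb–G–B — a C minor-major seventh chord. The bass Eb is the third, so this is first inversion: figured 6/5.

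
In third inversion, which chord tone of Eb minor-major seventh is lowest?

D

Eb minor-major seventh is Eb–Gb–Bb–D. Third inversion places the seventh in the bass: D.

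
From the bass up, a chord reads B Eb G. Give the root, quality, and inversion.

Eb augmented, second inversion

The distinct note names are B, Eb, G. Stacked in thirds they read Eb–G–B, which is an augmented triad on Eb.
B is the fifth of Eb augmented; fifth in the bass means second inversion (figured bass 6/4).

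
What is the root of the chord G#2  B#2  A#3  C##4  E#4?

The distinct letter names are G#, B#, A#, C##, E#. Arranged as a stack of thirds they read A#–C##–E#–G#–B#, so A# is the root (an A# dominant ninth chord).

A#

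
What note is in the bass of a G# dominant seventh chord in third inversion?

G# dominant seventh is G#–B#–D#–F#. Third inversion places the seventh in the bass: F#.

F#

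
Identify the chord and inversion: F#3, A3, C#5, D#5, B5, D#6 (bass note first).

The distinct note names are F#, A, C#, D#, B. Stacked in thirds they read B–D#–F#–A–C#, which is a dominant ninth chord on B.
With the fifth (F#) in the bass, the chord is in second inversion.

B dominant ninth, second inversion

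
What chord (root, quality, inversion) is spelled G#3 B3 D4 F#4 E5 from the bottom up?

E dominant ninth, first inversion

Reducing to letter names: G#, B, D, F#, E. These stack in thirds as E–G#–B–D–F# — an E dominant ninth chord.
The lowest note is G#, the third of the chord, so this is first inversion.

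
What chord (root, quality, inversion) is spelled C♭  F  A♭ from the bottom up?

F diminished, second inversion

Reducing to letter names: Cb, F, Ab. These stack in thirds as F–Ab–Cb — an F diminished triad.
With the fifth (Cb) in the bass, the chord is in second inversion (figured bass 6/4).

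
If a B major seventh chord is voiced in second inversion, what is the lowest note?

F#

The fifth of B major seventh (B–D#–F#–A#) is F#; that is the bass in second inversion.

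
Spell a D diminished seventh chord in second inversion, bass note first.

D diminished seventh is D–F–Ab–Cb. Second inversion puts the fifth (Ab) in the bass, with the remaining tones above: Ab, Cb, D, F.

Ab, Cb, D, F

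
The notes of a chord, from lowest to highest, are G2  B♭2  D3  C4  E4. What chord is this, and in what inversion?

The pitch classes G, Bb, D, C, E arrange in thirds as C–E–G–Bb–D: a C dominant ninth chord.
The lowest note is G, the fifth of the chord, so this is second inversion.

C dominant ninth, second inversion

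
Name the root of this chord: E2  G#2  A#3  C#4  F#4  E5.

Reordering E, G#, A#, C#, F# into stacked thirds gives F#–A#–C#–E–G#; the bottom of that stack, F#, is the root.

F#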